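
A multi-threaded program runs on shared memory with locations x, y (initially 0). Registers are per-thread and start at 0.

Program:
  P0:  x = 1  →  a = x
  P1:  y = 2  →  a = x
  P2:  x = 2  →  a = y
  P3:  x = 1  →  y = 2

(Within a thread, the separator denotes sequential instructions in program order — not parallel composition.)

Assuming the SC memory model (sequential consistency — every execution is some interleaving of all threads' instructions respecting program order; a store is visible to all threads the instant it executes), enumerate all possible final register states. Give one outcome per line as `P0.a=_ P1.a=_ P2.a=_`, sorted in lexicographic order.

P0.a=1 P1.a=0 P2.a=2
P0.a=1 P1.a=1 P2.a=0
P0.a=1 P1.a=1 P2.a=2
P0.a=1 P1.a=2 P2.a=0
P0.a=1 P1.a=2 P2.a=2
P0.a=2 P1.a=0 P2.a=2
P0.a=2 P1.a=1 P2.a=0
P0.a=2 P1.a=1 P2.a=2
P0.a=2 P1.a=2 P2.a=0
P0.a=2 P1.a=2 P2.a=2

outcome vector order: (P0.a,P1.a,P2.a)
|SC outcomes| = 10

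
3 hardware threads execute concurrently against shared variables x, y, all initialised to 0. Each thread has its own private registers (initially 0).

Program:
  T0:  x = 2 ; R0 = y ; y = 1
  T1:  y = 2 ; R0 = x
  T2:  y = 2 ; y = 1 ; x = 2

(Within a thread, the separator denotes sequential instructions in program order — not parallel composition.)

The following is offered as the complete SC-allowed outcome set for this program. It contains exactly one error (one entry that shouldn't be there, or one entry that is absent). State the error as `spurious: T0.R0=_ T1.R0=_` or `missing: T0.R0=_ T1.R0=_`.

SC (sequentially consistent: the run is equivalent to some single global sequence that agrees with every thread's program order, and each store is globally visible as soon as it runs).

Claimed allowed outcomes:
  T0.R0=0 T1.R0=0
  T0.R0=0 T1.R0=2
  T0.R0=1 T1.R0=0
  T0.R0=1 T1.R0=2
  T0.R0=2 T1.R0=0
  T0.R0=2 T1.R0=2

outcome vector order: (T0.R0,T1.R0)
SC: 5 outcomes — {0/2 1/0 1/2 2/0 2/2}
claimed∖SC = {0/0}

spurious: T0.R0=0 T1.R0=0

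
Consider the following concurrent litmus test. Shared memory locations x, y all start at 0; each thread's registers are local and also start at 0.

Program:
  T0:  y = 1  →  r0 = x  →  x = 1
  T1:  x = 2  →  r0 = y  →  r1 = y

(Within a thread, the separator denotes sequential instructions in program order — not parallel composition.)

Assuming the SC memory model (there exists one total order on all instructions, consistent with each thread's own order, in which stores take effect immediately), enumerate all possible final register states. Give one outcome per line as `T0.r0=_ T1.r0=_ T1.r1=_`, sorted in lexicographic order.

T0.r0=0 T1.r0=1 T1.r1=1
T0.r0=2 T1.r0=0 T1.r1=0
T0.r0=2 T1.r0=0 T1.r1=1
T0.r0=2 T1.r0=1 T1.r1=1

outcome vector order: (T0.r0,T1.r0,T1.r1)
|SC outcomes| = 4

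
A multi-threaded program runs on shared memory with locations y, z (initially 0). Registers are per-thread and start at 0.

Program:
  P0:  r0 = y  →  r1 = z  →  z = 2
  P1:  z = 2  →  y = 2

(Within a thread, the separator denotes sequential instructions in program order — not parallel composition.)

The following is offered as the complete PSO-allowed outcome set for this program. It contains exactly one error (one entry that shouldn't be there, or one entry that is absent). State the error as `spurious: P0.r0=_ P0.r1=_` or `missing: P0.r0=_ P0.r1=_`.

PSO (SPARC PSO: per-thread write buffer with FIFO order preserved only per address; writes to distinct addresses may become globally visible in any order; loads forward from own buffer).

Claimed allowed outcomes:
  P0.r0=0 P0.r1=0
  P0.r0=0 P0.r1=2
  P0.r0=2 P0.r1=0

missing: P0.r0=2 P0.r1=2

outcome vector order: (P0.r0,P0.r1)
under PSO → 00, 02, 20, 22
PSO∖claimed = {22}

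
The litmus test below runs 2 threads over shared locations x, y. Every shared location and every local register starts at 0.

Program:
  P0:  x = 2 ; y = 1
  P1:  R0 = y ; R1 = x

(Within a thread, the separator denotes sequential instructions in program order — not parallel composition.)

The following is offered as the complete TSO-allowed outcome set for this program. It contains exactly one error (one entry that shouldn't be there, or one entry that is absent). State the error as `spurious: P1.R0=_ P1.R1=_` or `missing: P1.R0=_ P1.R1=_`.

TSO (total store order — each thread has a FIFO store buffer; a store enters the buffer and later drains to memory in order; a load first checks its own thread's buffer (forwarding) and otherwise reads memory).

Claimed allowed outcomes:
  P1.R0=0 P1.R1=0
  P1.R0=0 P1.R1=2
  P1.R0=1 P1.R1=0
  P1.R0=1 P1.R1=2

spurious: P1.R0=1 P1.R1=0

outcome vector order: (P1.R0,P1.R1)
[TSO] allowed = {(0,0), (0,2), (1,2)}
claimed∖TSO = {(1,0)}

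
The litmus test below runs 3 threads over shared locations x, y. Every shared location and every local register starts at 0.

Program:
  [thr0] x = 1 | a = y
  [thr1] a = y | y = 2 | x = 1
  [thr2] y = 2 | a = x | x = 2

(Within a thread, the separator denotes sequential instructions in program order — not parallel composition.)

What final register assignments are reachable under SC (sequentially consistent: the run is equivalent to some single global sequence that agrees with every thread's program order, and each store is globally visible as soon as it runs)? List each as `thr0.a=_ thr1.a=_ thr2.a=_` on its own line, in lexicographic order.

thr0.a=0 thr1.a=0 thr2.a=1
thr0.a=0 thr1.a=2 thr2.a=1
thr0.a=2 thr1.a=0 thr2.a=0
thr0.a=2 thr1.a=0 thr2.a=1
thr0.a=2 thr1.a=2 thr2.a=0
thr0.a=2 thr1.a=2 thr2.a=1

outcome vector order: (thr0.a,thr1.a,thr2.a)
|SC outcomes| = 6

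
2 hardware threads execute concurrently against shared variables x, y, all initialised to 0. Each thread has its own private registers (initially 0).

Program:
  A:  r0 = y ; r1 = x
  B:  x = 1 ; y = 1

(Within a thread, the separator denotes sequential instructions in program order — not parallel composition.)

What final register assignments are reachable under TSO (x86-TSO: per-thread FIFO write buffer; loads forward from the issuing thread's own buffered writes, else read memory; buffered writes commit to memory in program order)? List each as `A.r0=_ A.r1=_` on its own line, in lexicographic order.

A.r0=0 A.r1=0
A.r0=0 A.r1=1
A.r0=1 A.r1=1

outcome vector order: (A.r0,A.r1)
|TSO outcomes| = 3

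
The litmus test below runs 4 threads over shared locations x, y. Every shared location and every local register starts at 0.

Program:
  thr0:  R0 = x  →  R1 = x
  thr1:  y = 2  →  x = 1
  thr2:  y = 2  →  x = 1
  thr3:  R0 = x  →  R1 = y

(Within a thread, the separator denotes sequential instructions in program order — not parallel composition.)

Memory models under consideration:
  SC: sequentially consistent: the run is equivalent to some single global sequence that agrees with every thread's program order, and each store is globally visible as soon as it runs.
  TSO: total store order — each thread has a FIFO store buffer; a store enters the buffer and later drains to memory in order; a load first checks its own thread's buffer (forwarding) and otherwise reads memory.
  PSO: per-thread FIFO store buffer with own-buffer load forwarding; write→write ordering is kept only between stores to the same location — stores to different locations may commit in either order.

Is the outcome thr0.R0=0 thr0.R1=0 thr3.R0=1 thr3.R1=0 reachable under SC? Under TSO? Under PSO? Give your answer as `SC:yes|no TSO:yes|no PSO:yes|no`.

outcome vector order: (thr0.R0,thr0.R1,thr3.R0,thr3.R1)
SC: 9 outcomes — {0000, 0002, 0012, 0100, 0102, 0112, 1100, 1102, 1112}
TSO: 9 outcomes — {0000, 0002, 0012, 0100, 0102, 0112, 1100, 1102, 1112}
PSO: 12 outcomes — {0000, 0002, 0010, 0012, 0100, 0102, 0110, 0112, 1100, 1102, 1110, 1112}
target 0010 ∈ {PSO}

SC:no TSO:no PSO:yes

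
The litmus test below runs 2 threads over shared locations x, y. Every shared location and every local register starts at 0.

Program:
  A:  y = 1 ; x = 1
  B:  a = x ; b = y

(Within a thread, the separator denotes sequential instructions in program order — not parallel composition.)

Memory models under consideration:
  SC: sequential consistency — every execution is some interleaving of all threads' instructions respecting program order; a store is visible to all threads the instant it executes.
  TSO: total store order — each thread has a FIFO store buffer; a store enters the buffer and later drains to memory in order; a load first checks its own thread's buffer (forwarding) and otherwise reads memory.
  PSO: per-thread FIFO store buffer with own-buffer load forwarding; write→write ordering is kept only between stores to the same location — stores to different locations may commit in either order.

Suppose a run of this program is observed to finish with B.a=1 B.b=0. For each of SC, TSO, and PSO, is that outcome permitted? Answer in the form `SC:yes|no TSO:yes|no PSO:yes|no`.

SC:no TSO:no PSO:yes

outcome vector order: (B.a,B.b)
SC: 3 outcomes — {0/0 0/1 1/1}
TSO: 3 outcomes — {0/0 0/1 1/1}
PSO: 4 outcomes — {0/0 0/1 1/0 1/1}
target 1/0 ∈ {PSO}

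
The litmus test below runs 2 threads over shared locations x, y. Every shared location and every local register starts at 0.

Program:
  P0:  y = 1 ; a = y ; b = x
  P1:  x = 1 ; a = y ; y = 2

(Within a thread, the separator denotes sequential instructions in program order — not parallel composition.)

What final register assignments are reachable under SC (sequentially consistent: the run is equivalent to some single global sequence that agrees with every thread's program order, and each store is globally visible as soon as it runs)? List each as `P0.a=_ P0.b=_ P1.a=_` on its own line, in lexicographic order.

outcome vector order: (P0.a,P0.b,P1.a)
|SC outcomes| = 5

P0.a=1 P0.b=0 P1.a=1
P0.a=1 P0.b=1 P1.a=0
P0.a=1 P0.b=1 P1.a=1
P0.a=2 P0.b=1 P1.a=0
P0.a=2 P0.b=1 P1.a=1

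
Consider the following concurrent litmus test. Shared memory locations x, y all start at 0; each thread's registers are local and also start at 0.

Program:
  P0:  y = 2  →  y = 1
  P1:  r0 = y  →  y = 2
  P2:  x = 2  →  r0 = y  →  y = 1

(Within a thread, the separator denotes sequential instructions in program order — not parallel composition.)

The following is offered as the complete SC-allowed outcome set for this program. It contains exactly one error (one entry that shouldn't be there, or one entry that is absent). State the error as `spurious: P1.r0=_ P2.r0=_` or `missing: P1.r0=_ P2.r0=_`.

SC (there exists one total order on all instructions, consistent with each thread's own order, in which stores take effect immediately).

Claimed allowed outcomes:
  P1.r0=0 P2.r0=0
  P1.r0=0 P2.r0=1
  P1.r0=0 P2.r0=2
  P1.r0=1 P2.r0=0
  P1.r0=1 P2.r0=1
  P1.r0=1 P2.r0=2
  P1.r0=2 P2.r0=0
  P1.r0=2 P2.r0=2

missing: P1.r0=2 P2.r0=1

outcome vector order: (P1.r0,P2.r0)
under SC → 00; 01; 02; 10; 11; 12; 20; 21; 22
SC∖claimed = {21}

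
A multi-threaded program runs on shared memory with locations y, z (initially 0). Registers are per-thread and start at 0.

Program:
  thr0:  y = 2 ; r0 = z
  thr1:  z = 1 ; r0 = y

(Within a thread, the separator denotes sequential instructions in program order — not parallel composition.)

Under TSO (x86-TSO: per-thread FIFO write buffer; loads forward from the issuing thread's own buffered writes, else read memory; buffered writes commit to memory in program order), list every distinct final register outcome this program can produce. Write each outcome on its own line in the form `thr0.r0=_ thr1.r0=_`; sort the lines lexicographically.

outcome vector order: (thr0.r0,thr1.r0)
|TSO outcomes| = 4

thr0.r0=0 thr1.r0=0
thr0.r0=0 thr1.r0=2
thr0.r0=1 thr1.r0=0
thr0.r0=1 thr1.r0=2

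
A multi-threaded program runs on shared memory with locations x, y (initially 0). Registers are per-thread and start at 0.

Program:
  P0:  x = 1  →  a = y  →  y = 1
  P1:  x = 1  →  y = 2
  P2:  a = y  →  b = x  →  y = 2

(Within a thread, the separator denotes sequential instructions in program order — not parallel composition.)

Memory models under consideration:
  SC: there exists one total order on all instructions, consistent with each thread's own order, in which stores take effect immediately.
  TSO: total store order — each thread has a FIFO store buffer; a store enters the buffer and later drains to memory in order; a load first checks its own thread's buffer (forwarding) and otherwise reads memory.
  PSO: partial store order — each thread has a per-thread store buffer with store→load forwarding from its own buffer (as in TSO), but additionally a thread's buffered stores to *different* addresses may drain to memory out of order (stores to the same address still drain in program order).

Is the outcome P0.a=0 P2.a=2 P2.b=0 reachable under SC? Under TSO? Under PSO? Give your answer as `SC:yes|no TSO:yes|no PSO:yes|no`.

SC:no TSO:no PSO:yes

outcome vector order: (P0.a,P2.a,P2.b)
SC (8): 000 001 011 021 200 201 211 221
TSO (8): 000 001 011 021 200 201 211 221
PSO (12): 000 001 010 011 020 021 200 201 210 211 220 221
target 020 ∈ {PSO}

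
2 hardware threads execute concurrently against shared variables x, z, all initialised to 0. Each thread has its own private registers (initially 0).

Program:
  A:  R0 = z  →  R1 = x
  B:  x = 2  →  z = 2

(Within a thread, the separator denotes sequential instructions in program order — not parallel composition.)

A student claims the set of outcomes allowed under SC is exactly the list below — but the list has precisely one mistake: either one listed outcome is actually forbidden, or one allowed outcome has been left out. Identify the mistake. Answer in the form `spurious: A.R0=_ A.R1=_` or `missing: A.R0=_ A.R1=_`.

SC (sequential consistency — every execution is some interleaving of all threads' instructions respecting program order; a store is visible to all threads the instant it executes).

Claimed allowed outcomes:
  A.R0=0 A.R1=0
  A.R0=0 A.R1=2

outcome vector order: (A.R0,A.R1)
under SC → 00, 02, 22
SC∖claimed = {22}

missing: A.R0=2 A.R1=2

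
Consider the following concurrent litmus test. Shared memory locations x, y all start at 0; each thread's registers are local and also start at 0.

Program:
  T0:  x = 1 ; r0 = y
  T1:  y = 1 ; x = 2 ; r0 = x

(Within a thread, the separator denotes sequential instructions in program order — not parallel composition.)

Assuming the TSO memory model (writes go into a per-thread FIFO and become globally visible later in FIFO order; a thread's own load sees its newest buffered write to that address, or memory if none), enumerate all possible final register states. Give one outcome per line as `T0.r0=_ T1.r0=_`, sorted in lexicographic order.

T0.r0=0 T1.r0=1
T0.r0=0 T1.r0=2
T0.r0=1 T1.r0=1
T0.r0=1 T1.r0=2

outcome vector order: (T0.r0,T1.r0)
|TSO outcomes| = 4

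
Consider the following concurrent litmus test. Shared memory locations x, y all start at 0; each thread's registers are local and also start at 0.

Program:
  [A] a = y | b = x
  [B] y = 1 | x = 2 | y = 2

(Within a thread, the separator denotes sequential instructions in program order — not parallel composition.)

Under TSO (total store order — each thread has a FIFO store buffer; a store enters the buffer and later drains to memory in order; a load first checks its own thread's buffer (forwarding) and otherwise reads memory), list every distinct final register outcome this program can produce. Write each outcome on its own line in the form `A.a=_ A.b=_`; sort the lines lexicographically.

A.a=0 A.b=0
A.a=0 A.b=2
A.a=1 A.b=0
A.a=1 A.b=2
A.a=2 A.b=2

outcome vector order: (A.a,A.b)
|TSO outcomes| = 5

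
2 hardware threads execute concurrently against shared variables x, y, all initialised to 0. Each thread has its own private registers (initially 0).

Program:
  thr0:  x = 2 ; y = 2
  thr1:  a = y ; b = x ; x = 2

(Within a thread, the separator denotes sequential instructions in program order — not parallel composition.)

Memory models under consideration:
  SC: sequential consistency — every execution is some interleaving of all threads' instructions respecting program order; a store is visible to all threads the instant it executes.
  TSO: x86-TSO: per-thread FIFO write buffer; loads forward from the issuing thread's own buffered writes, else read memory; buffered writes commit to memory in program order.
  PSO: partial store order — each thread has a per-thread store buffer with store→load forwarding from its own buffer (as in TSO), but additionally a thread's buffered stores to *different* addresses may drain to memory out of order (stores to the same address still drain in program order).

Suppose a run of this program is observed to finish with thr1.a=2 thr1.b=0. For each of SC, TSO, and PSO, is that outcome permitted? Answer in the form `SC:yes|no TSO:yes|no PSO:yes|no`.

SC:no TSO:no PSO:yes

outcome vector order: (thr1.a,thr1.b)
[SC] allowed = {0/0 0/2 2/2}
[TSO] allowed = {0/0 0/2 2/2}
[PSO] allowed = {0/0 0/2 2/0 2/2}
target 2/0 ∈ {PSO}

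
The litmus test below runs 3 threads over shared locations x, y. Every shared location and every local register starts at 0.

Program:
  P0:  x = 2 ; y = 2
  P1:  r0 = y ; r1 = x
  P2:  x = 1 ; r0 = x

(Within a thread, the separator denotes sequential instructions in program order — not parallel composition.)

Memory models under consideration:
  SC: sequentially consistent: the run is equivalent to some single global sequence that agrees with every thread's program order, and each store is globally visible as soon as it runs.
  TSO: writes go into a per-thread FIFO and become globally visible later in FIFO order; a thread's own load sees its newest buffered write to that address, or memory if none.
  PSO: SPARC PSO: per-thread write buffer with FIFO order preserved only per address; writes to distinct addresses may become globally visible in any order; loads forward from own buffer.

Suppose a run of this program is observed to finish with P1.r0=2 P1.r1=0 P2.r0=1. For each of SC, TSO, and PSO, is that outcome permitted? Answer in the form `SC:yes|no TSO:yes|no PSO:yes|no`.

SC:no TSO:no PSO:yes

outcome vector order: (P1.r0,P1.r1,P2.r0)
under SC → 0/0/1; 0/0/2; 0/1/1; 0/1/2; 0/2/1; 0/2/2; 2/1/1; 2/2/1; 2/2/2
under TSO → 0/0/1; 0/0/2; 0/1/1; 0/1/2; 0/2/1; 0/2/2; 2/1/1; 2/2/1; 2/2/2
under PSO → 0/0/1; 0/0/2; 0/1/1; 0/1/2; 0/2/1; 0/2/2; 2/0/1; 2/0/2; 2/1/1; 2/1/2; 2/2/1; 2/2/2
target 2/0/1 ∈ {PSO}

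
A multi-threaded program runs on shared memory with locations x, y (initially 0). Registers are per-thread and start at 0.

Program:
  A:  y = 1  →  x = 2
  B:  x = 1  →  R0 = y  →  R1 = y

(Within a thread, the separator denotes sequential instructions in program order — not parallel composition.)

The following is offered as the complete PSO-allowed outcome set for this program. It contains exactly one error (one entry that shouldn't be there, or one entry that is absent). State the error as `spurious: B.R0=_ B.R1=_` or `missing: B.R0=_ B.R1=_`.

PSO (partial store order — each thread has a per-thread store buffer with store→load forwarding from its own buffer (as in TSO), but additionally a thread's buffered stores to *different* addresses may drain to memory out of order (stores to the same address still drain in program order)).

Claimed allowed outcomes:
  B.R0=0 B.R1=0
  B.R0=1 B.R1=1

missing: B.R0=0 B.R1=1

outcome vector order: (B.R0,B.R1)
PSO: 3 outcomes — {00, 01, 11}
PSO∖claimed = {01}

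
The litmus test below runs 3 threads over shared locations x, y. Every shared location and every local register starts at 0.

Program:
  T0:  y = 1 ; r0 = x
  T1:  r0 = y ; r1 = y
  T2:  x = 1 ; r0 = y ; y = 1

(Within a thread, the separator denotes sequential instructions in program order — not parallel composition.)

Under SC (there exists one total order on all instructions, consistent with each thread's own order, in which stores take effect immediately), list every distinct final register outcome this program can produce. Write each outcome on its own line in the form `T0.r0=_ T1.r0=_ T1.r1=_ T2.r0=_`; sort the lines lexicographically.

outcome vector order: (T0.r0,T1.r0,T1.r1,T2.r0)
|SC outcomes| = 9

T0.r0=0 T1.r0=0 T1.r1=0 T2.r0=1
T0.r0=0 T1.r0=0 T1.r1=1 T2.r0=1
T0.r0=0 T1.r0=1 T1.r1=1 T2.r0=1
T0.r0=1 T1.r0=0 T1.r1=0 T2.r0=0
T0.r0=1 T1.r0=0 T1.r1=0 T2.r0=1
T0.r0=1 T1.r0=0 T1.r1=1 T2.r0=0
T0.r0=1 T1.r0=0 T1.r1=1 T2.r0=1
T0.r0=1 T1.r0=1 T1.r1=1 T2.r0=0
T0.r0=1 T1.r0=1 T1.r1=1 T2.r0=1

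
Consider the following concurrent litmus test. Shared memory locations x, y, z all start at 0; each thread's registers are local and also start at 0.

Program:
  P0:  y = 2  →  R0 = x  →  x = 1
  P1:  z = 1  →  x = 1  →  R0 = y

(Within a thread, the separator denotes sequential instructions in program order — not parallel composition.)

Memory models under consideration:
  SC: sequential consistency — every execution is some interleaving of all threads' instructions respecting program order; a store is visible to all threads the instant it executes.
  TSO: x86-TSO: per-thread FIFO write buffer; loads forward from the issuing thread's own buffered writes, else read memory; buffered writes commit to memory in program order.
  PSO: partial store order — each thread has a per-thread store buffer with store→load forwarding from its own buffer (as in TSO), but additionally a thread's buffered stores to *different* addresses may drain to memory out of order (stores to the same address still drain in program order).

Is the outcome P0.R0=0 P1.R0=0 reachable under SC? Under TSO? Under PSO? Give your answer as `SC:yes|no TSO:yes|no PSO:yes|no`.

SC:no TSO:yes PSO:yes

outcome vector order: (P0.R0,P1.R0)
under SC → <0 2>, <1 0>, <1 2>
under TSO → <0 0>, <0 2>, <1 0>, <1 2>
under PSO → <0 0>, <0 2>, <1 0>, <1 2>
target <0 0> ∈ {TSO,PSO}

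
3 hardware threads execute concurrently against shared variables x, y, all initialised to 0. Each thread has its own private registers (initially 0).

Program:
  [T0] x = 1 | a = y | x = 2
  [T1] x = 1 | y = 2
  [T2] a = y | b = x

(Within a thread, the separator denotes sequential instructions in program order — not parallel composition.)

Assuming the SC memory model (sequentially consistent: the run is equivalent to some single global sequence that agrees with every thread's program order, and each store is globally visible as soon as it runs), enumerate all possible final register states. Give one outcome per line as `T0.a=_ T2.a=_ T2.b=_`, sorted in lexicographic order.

outcome vector order: (T0.a,T2.a,T2.b)
|SC outcomes| = 10

T0.a=0 T2.a=0 T2.b=0
T0.a=0 T2.a=0 T2.b=1
T0.a=0 T2.a=0 T2.b=2
T0.a=0 T2.a=2 T2.b=1
T0.a=0 T2.a=2 T2.b=2
T0.a=2 T2.a=0 T2.b=0
T0.a=2 T2.a=0 T2.b=1
T0.a=2 T2.a=0 T2.b=2
T0.a=2 T2.a=2 T2.b=1
T0.a=2 T2.a=2 T2.b=2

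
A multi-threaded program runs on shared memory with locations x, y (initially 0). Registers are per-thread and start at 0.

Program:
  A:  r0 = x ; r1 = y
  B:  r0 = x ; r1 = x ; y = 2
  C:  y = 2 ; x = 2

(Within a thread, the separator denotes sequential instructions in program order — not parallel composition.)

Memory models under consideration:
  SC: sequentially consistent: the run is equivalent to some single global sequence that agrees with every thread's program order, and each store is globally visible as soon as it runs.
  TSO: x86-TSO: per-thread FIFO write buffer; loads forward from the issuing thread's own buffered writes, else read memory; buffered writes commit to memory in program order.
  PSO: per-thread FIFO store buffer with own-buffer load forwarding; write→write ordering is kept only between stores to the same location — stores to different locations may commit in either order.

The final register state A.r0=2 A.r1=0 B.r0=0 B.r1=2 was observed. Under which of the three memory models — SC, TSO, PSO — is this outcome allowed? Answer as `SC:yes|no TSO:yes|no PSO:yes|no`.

SC:no TSO:no PSO:yes

outcome vector order: (A.r0,A.r1,B.r0,B.r1)
[SC] allowed = {0/0/0/0; 0/0/0/2; 0/0/2/2; 0/2/0/0; 0/2/0/2; 0/2/2/2; 2/2/0/0; 2/2/0/2; 2/2/2/2}
[TSO] allowed = {0/0/0/0; 0/0/0/2; 0/0/2/2; 0/2/0/0; 0/2/0/2; 0/2/2/2; 2/2/0/0; 2/2/0/2; 2/2/2/2}
[PSO] allowed = {0/0/0/0; 0/0/0/2; 0/0/2/2; 0/2/0/0; 0/2/0/2; 0/2/2/2; 2/0/0/0; 2/0/0/2; 2/0/2/2; 2/2/0/0; 2/2/0/2; 2/2/2/2}
target 2/0/0/2 ∈ {PSO}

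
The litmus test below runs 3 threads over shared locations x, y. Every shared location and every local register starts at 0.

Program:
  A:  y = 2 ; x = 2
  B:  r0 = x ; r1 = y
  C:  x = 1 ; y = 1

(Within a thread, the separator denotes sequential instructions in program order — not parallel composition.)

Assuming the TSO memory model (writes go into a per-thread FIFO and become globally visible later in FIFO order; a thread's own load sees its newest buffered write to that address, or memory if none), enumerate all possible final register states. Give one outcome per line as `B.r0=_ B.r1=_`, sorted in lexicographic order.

B.r0=0 B.r1=0
B.r0=0 B.r1=1
B.r0=0 B.r1=2
B.r0=1 B.r1=0
B.r0=1 B.r1=1
B.r0=1 B.r1=2
B.r0=2 B.r1=1
B.r0=2 B.r1=2

outcome vector order: (B.r0,B.r1)
|TSO outcomes| = 8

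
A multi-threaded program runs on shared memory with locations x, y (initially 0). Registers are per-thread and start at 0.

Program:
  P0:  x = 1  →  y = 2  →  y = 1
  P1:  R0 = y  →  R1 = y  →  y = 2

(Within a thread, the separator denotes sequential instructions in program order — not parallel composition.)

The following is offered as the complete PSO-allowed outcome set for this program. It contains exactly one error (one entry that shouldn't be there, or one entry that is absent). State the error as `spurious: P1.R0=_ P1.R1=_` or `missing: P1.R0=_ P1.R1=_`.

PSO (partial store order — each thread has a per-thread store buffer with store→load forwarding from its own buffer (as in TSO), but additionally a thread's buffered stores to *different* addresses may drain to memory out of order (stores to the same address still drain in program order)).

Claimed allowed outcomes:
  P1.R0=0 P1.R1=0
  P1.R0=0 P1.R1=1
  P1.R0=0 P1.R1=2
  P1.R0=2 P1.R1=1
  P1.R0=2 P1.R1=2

missing: P1.R0=1 P1.R1=1

outcome vector order: (P1.R0,P1.R1)
PSO: 6 outcomes — {<0 0>; <0 1>; <0 2>; <1 1>; <2 1>; <2 2>}
PSO∖claimed = {<1 1>}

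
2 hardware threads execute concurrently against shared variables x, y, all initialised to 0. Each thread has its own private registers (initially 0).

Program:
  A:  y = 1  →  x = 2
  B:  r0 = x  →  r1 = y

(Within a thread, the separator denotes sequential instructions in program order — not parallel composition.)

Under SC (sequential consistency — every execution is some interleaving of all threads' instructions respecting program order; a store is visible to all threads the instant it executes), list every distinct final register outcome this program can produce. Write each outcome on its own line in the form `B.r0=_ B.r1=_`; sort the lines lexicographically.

B.r0=0 B.r1=0
B.r0=0 B.r1=1
B.r0=2 B.r1=1

outcome vector order: (B.r0,B.r1)
|SC outcomes| = 3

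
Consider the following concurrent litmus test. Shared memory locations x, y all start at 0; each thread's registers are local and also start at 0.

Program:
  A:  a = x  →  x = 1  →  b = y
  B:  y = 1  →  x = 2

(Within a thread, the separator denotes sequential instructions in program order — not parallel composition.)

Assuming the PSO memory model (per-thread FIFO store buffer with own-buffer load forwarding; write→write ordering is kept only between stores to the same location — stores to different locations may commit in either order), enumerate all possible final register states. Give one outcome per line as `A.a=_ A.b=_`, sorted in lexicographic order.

outcome vector order: (A.a,A.b)
|PSO outcomes| = 4

A.a=0 A.b=0
A.a=0 A.b=1
A.a=2 A.b=0
A.a=2 A.b=1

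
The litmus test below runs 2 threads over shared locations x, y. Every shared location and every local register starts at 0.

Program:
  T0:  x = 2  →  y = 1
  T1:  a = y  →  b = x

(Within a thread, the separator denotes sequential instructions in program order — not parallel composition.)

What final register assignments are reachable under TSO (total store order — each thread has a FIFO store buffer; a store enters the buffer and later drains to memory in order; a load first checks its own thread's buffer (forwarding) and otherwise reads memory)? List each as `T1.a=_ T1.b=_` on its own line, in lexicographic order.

outcome vector order: (T1.a,T1.b)
|TSO outcomes| = 3

T1.a=0 T1.b=0
T1.a=0 T1.b=2
T1.a=1 T1.b=2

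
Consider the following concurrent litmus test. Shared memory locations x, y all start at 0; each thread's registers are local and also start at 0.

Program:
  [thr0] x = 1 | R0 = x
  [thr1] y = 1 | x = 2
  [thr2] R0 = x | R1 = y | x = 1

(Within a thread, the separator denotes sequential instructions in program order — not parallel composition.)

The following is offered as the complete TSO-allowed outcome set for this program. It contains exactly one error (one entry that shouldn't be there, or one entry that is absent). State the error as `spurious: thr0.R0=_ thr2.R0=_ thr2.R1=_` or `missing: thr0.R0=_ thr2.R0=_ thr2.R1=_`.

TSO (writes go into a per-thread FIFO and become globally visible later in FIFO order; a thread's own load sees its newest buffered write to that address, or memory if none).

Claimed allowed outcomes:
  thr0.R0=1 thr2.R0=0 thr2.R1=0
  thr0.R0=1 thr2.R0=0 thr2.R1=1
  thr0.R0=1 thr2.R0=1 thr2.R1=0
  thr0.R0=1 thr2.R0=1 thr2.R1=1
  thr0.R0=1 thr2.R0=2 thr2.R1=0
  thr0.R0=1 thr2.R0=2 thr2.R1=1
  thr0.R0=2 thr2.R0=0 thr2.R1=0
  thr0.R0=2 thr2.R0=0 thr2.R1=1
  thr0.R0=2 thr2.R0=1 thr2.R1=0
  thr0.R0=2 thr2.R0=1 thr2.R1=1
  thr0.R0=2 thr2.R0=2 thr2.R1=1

outcome vector order: (thr0.R0,thr2.R0,thr2.R1)
under TSO → 1/0/0, 1/0/1, 1/1/0, 1/1/1, 1/2/1, 2/0/0, 2/0/1, 2/1/0, 2/1/1, 2/2/1
claimed∖TSO = {1/2/0}

spurious: thr0.R0=1 thr2.R0=2 thr2.R1=0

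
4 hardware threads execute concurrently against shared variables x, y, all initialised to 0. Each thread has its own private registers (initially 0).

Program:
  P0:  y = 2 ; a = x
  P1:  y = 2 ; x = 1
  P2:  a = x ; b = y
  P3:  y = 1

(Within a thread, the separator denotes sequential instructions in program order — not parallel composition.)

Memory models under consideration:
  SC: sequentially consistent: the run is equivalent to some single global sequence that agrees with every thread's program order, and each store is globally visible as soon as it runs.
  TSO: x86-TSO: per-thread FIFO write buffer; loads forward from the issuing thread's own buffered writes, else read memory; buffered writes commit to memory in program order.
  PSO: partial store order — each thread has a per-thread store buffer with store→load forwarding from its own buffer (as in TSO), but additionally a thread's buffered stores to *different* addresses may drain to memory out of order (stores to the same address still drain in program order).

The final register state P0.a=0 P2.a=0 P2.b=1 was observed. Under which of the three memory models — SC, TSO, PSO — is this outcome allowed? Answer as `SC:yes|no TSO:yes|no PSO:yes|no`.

SC:yes TSO:yes PSO:yes

outcome vector order: (P0.a,P2.a,P2.b)
under SC → (0,0,0) (0,0,1) (0,0,2) (0,1,1) (0,1,2) (1,0,0) (1,0,1) (1,0,2) (1,1,1) (1,1,2)
under TSO → (0,0,0) (0,0,1) (0,0,2) (0,1,1) (0,1,2) (1,0,0) (1,0,1) (1,0,2) (1,1,1) (1,1,2)
under PSO → (0,0,0) (0,0,1) (0,0,2) (0,1,0) (0,1,1) (0,1,2) (1,0,0) (1,0,1) (1,0,2) (1,1,0) (1,1,1) (1,1,2)
target (0,0,1) ∈ {SC,TSO,PSO}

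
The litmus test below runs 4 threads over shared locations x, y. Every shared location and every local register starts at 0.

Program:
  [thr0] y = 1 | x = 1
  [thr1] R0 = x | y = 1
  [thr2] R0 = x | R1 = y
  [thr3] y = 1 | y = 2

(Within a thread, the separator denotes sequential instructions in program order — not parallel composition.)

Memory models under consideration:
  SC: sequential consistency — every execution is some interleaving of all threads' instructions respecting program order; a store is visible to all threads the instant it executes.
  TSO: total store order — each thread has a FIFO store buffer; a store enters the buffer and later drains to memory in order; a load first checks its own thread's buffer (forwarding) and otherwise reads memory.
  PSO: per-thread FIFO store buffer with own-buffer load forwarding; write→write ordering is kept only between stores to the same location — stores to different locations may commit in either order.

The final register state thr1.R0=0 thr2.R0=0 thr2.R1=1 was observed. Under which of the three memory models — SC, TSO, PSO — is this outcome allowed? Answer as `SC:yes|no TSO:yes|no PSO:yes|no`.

outcome vector order: (thr1.R0,thr2.R0,thr2.R1)
under SC → 000 001 002 011 012 100 101 102 111 112
under TSO → 000 001 002 011 012 100 101 102 111 112
under PSO → 000 001 002 010 011 012 100 101 102 110 111 112
target 001 ∈ {SC,TSO,PSO}

SC:yes TSO:yes PSO:yes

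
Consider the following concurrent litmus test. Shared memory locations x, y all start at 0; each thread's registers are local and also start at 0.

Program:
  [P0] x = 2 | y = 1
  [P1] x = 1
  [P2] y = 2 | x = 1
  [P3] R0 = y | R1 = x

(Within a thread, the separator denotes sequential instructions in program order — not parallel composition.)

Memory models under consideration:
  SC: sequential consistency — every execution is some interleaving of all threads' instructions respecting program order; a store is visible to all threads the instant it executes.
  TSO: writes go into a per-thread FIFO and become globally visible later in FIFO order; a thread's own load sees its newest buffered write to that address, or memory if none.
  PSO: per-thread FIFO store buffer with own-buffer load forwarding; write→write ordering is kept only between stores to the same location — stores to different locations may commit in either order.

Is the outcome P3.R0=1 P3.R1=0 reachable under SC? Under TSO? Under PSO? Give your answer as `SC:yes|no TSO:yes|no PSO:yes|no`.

SC:no TSO:no PSO:yes

outcome vector order: (P3.R0,P3.R1)
[SC] allowed = {<0 0> <0 1> <0 2> <1 1> <1 2> <2 0> <2 1> <2 2>}
[TSO] allowed = {<0 0> <0 1> <0 2> <1 1> <1 2> <2 0> <2 1> <2 2>}
[PSO] allowed = {<0 0> <0 1> <0 2> <1 0> <1 1> <1 2> <2 0> <2 1> <2 2>}
target <1 0> ∈ {PSO}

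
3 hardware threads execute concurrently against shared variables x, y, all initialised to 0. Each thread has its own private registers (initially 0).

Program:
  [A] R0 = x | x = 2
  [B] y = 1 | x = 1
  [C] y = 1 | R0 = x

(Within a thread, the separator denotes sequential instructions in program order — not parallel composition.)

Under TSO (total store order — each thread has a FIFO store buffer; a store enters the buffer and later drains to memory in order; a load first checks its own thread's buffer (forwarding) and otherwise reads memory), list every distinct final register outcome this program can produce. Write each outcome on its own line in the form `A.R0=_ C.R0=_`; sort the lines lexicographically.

A.R0=0 C.R0=0
A.R0=0 C.R0=1
A.R0=0 C.R0=2
A.R0=1 C.R0=0
A.R0=1 C.R0=1
A.R0=1 C.R0=2

outcome vector order: (A.R0,C.R0)
|TSO outcomes| = 6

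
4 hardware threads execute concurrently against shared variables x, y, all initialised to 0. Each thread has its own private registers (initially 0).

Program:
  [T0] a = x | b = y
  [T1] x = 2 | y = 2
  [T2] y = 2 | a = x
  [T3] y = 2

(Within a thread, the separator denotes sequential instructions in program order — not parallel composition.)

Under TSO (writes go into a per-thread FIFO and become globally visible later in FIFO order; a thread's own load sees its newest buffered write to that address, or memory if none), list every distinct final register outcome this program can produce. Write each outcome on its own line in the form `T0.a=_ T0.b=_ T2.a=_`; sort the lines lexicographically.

T0.a=0 T0.b=0 T2.a=0
T0.a=0 T0.b=0 T2.a=2
T0.a=0 T0.b=2 T2.a=0
T0.a=0 T0.b=2 T2.a=2
T0.a=2 T0.b=0 T2.a=0
T0.a=2 T0.b=0 T2.a=2
T0.a=2 T0.b=2 T2.a=0
T0.a=2 T0.b=2 T2.a=2

outcome vector order: (T0.a,T0.b,T2.a)
|TSO outcomes| = 8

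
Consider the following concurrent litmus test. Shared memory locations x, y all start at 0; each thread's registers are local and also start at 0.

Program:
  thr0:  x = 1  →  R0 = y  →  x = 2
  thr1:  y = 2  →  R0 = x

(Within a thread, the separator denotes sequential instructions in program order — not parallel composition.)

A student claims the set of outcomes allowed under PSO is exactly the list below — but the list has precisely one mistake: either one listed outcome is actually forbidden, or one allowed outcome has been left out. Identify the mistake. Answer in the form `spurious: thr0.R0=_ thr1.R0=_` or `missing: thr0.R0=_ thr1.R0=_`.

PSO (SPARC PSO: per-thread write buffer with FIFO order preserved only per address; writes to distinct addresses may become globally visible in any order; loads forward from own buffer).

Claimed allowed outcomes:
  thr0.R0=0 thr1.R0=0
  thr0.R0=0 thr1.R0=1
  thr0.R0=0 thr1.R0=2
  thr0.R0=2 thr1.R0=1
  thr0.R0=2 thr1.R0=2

outcome vector order: (thr0.R0,thr1.R0)
under PSO → 00; 01; 02; 20; 21; 22
PSO∖claimed = {20}

missing: thr0.R0=2 thr1.R0=0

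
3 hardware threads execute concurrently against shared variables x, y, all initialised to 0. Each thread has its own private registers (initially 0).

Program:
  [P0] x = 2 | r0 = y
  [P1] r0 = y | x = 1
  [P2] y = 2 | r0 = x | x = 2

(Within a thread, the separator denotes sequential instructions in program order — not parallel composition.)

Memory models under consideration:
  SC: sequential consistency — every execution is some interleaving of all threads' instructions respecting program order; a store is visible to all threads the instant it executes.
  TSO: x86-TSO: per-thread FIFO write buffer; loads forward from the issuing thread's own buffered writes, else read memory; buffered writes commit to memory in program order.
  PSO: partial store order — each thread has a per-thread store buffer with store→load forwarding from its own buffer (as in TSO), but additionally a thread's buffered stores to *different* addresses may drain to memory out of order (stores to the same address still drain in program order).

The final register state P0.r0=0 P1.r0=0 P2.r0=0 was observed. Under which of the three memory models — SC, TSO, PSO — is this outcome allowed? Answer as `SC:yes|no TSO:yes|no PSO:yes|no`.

SC:no TSO:yes PSO:yes

outcome vector order: (P0.r0,P1.r0,P2.r0)
under SC → <0 0 1> <0 0 2> <0 2 1> <0 2 2> <2 0 0> <2 0 1> <2 0 2> <2 2 0> <2 2 1> <2 2 2>
under TSO → <0 0 0> <0 0 1> <0 0 2> <0 2 0> <0 2 1> <0 2 2> <2 0 0> <2 0 1> <2 0 2> <2 2 0> <2 2 1> <2 2 2>
under PSO → <0 0 0> <0 0 1> <0 0 2> <0 2 0> <0 2 1> <0 2 2> <2 0 0> <2 0 1> <2 0 2> <2 2 0> <2 2 1> <2 2 2>
target <0 0 0> ∈ {TSO,PSO}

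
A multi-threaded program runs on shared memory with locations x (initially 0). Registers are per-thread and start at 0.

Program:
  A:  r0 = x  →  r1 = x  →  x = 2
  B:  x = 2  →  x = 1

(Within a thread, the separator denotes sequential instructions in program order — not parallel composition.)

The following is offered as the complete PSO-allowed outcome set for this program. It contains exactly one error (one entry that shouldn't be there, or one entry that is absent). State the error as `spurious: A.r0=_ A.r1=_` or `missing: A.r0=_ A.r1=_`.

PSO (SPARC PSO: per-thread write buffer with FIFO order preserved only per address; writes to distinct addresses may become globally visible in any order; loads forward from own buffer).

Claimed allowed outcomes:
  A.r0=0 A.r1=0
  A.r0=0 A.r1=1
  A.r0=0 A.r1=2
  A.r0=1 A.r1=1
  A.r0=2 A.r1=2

missing: A.r0=2 A.r1=1

outcome vector order: (A.r0,A.r1)
[PSO] allowed = {0/0; 0/1; 0/2; 1/1; 2/1; 2/2}
PSO∖claimed = {2/1}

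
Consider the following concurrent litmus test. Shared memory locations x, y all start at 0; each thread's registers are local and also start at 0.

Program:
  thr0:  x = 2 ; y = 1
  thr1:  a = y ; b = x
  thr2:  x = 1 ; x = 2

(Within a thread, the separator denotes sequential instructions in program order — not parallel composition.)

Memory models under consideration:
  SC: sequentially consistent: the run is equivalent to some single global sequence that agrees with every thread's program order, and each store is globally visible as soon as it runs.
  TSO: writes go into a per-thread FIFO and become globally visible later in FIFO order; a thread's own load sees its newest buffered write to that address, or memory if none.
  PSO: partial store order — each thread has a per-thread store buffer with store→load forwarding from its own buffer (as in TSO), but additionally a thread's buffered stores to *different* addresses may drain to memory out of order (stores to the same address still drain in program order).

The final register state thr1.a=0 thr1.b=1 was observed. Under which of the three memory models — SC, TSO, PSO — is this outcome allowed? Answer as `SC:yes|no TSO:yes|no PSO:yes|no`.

outcome vector order: (thr1.a,thr1.b)
SC: 5 outcomes — {<0 0> <0 1> <0 2> <1 1> <1 2>}
TSO: 5 outcomes — {<0 0> <0 1> <0 2> <1 1> <1 2>}
PSO: 6 outcomes — {<0 0> <0 1> <0 2> <1 0> <1 1> <1 2>}
target <0 1> ∈ {SC,TSO,PSO}

SC:yes TSO:yes PSO:yes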